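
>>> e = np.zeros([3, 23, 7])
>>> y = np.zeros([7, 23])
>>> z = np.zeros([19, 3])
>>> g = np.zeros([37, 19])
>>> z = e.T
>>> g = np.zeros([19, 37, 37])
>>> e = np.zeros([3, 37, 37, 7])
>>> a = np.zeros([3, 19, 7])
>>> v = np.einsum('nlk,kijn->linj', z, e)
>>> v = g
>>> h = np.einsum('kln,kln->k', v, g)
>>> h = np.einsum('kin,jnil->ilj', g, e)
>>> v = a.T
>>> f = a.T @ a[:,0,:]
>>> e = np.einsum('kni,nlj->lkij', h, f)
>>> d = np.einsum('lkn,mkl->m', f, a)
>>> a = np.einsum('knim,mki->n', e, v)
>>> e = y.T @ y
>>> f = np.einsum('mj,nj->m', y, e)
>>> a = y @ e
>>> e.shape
(23, 23)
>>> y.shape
(7, 23)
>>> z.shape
(7, 23, 3)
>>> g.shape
(19, 37, 37)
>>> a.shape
(7, 23)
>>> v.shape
(7, 19, 3)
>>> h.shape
(37, 7, 3)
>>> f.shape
(7,)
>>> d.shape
(3,)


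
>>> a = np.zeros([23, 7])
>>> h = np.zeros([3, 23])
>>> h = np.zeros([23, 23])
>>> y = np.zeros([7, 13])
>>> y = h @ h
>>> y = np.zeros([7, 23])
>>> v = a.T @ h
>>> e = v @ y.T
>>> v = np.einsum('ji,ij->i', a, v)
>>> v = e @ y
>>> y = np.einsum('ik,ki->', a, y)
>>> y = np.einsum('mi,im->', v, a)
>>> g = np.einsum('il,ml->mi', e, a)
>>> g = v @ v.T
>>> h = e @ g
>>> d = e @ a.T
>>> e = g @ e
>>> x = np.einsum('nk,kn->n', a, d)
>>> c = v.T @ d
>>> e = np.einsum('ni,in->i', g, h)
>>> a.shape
(23, 7)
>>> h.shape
(7, 7)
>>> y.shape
()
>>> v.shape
(7, 23)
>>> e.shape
(7,)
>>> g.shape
(7, 7)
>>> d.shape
(7, 23)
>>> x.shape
(23,)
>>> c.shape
(23, 23)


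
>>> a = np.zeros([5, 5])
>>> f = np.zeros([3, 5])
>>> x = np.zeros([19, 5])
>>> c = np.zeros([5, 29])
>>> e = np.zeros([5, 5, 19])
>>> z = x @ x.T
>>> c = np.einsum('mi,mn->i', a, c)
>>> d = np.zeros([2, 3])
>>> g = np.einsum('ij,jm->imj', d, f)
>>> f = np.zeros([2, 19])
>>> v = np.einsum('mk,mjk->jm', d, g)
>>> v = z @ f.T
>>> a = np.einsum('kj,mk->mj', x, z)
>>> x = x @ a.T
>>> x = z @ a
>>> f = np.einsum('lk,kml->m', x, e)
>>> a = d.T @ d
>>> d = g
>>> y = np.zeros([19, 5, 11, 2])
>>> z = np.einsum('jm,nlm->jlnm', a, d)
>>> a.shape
(3, 3)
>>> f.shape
(5,)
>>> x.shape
(19, 5)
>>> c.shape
(5,)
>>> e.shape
(5, 5, 19)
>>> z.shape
(3, 5, 2, 3)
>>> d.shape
(2, 5, 3)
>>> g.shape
(2, 5, 3)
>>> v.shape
(19, 2)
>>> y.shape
(19, 5, 11, 2)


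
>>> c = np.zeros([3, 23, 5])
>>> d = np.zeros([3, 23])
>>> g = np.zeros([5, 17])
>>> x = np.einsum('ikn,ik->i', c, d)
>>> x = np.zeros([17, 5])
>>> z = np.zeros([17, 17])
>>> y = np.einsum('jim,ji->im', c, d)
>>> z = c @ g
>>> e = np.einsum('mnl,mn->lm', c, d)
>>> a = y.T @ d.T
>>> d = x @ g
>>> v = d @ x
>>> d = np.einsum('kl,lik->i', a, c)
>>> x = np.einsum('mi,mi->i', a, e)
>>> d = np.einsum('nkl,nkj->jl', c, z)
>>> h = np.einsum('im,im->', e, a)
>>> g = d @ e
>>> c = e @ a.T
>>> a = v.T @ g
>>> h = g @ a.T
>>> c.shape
(5, 5)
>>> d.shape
(17, 5)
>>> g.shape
(17, 3)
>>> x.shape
(3,)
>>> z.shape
(3, 23, 17)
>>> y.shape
(23, 5)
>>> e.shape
(5, 3)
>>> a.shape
(5, 3)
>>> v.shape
(17, 5)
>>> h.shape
(17, 5)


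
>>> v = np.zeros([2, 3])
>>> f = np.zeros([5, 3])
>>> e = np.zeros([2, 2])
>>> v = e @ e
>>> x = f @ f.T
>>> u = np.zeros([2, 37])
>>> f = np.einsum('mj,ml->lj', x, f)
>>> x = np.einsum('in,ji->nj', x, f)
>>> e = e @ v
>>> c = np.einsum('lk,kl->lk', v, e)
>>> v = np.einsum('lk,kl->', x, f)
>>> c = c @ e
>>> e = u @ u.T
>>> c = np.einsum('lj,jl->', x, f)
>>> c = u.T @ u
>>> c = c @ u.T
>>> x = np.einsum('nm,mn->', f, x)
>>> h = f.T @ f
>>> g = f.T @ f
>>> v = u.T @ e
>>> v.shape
(37, 2)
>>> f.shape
(3, 5)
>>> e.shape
(2, 2)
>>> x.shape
()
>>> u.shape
(2, 37)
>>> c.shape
(37, 2)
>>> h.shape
(5, 5)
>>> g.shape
(5, 5)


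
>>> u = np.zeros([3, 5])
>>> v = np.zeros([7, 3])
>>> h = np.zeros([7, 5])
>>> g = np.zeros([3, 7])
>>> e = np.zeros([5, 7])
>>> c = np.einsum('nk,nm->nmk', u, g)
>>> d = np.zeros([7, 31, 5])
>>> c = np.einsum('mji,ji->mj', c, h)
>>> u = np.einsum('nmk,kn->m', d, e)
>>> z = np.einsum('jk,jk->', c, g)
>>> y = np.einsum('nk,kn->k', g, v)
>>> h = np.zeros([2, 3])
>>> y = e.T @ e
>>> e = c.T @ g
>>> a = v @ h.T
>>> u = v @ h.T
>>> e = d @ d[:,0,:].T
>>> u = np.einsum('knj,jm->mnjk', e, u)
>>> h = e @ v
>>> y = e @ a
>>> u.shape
(2, 31, 7, 7)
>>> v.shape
(7, 3)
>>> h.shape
(7, 31, 3)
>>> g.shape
(3, 7)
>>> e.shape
(7, 31, 7)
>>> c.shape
(3, 7)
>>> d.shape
(7, 31, 5)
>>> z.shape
()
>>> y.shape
(7, 31, 2)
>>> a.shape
(7, 2)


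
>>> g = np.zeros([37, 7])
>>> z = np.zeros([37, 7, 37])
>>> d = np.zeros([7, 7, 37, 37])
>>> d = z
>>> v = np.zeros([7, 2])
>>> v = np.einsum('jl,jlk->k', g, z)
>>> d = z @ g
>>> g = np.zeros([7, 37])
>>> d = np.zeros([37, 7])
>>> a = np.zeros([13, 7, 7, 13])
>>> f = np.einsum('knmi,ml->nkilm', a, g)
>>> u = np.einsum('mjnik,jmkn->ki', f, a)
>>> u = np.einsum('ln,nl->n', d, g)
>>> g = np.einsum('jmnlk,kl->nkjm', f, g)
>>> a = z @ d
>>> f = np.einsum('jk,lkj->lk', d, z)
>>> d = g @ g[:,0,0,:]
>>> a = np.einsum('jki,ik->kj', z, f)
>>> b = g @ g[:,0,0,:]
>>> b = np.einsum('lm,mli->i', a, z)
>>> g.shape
(13, 7, 7, 13)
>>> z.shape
(37, 7, 37)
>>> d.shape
(13, 7, 7, 13)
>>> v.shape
(37,)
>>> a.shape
(7, 37)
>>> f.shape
(37, 7)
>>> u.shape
(7,)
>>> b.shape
(37,)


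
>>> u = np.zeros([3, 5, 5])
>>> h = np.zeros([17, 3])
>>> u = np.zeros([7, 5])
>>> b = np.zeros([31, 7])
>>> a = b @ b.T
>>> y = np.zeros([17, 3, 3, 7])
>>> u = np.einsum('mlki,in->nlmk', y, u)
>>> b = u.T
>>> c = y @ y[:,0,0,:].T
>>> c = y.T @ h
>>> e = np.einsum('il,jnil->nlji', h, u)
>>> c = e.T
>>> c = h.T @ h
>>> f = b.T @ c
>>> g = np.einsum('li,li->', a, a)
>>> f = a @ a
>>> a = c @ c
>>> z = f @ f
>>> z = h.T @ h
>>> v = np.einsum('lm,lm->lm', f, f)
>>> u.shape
(5, 3, 17, 3)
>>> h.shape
(17, 3)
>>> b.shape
(3, 17, 3, 5)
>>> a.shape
(3, 3)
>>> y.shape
(17, 3, 3, 7)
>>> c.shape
(3, 3)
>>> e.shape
(3, 3, 5, 17)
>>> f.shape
(31, 31)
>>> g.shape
()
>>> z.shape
(3, 3)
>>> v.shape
(31, 31)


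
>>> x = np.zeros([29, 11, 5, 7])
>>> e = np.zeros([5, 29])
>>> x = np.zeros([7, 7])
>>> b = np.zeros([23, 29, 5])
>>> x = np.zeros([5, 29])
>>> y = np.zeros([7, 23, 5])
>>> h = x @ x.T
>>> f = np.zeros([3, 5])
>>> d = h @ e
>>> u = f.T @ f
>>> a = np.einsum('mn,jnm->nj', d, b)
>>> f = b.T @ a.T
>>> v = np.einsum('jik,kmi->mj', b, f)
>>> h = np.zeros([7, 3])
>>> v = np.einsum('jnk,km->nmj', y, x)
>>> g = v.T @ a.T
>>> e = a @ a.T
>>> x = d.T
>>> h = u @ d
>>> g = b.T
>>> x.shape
(29, 5)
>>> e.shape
(29, 29)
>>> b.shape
(23, 29, 5)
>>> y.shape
(7, 23, 5)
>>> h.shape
(5, 29)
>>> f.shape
(5, 29, 29)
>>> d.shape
(5, 29)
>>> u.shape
(5, 5)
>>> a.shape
(29, 23)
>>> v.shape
(23, 29, 7)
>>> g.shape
(5, 29, 23)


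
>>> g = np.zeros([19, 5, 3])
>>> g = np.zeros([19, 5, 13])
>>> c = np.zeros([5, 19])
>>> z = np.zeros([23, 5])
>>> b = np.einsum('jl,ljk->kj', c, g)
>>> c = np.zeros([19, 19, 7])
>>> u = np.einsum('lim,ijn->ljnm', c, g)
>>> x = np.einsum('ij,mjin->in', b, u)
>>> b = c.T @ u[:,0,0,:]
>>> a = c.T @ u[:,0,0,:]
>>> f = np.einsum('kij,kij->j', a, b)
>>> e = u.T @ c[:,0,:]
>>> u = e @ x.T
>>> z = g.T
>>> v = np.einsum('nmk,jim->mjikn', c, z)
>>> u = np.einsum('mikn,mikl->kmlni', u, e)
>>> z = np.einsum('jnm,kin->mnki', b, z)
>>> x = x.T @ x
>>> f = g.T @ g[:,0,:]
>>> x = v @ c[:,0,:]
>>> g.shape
(19, 5, 13)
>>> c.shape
(19, 19, 7)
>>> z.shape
(7, 19, 13, 5)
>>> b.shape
(7, 19, 7)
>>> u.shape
(5, 7, 7, 13, 13)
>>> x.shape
(19, 13, 5, 7, 7)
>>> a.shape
(7, 19, 7)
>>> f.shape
(13, 5, 13)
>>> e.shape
(7, 13, 5, 7)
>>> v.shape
(19, 13, 5, 7, 19)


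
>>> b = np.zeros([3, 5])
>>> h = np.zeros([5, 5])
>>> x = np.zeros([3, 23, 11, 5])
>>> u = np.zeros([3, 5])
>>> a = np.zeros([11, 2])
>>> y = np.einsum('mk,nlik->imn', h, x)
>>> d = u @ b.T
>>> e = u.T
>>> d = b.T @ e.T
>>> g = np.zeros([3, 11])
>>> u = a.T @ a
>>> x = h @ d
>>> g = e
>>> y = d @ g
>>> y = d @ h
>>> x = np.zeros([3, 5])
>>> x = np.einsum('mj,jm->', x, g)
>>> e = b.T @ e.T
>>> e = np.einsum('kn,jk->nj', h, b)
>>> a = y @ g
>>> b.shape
(3, 5)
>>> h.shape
(5, 5)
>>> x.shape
()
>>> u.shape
(2, 2)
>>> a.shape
(5, 3)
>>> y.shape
(5, 5)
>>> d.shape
(5, 5)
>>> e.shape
(5, 3)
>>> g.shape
(5, 3)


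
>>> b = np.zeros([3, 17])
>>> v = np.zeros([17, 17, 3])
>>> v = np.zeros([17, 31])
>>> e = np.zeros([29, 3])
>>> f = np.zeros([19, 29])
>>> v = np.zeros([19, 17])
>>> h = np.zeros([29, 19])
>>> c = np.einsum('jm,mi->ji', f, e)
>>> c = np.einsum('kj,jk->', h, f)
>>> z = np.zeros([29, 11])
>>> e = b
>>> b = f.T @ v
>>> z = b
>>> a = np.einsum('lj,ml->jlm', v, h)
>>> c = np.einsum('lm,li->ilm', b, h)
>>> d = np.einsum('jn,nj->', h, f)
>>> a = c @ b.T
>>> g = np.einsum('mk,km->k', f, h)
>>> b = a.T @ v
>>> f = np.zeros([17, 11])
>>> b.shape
(29, 29, 17)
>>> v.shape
(19, 17)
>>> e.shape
(3, 17)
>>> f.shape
(17, 11)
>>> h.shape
(29, 19)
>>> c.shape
(19, 29, 17)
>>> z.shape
(29, 17)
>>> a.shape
(19, 29, 29)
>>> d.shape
()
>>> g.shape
(29,)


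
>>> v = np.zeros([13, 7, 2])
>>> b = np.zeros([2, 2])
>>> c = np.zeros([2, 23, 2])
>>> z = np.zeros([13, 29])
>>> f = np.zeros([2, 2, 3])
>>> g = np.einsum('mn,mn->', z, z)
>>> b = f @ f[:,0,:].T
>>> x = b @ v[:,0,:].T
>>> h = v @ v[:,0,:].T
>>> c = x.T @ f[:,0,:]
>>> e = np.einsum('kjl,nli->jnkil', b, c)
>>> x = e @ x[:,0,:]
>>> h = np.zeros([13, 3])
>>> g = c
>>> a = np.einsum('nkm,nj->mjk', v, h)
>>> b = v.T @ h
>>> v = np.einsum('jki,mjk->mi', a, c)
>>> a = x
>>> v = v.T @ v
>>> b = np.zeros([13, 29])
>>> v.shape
(7, 7)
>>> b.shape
(13, 29)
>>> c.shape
(13, 2, 3)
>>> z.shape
(13, 29)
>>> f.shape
(2, 2, 3)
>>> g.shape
(13, 2, 3)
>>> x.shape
(2, 13, 2, 3, 13)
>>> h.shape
(13, 3)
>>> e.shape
(2, 13, 2, 3, 2)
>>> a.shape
(2, 13, 2, 3, 13)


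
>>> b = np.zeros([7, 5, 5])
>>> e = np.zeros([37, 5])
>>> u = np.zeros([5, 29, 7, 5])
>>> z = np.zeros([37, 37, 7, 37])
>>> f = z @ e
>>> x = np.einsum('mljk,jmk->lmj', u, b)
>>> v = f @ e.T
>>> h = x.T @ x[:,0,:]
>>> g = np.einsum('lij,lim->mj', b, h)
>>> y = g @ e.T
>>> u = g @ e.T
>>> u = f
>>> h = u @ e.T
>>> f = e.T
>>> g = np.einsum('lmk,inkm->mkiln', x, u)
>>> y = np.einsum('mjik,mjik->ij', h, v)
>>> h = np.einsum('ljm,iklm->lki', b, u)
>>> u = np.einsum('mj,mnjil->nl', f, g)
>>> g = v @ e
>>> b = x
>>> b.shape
(29, 5, 7)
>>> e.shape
(37, 5)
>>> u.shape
(7, 37)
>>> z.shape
(37, 37, 7, 37)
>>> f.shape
(5, 37)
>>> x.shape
(29, 5, 7)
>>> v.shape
(37, 37, 7, 37)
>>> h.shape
(7, 37, 37)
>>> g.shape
(37, 37, 7, 5)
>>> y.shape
(7, 37)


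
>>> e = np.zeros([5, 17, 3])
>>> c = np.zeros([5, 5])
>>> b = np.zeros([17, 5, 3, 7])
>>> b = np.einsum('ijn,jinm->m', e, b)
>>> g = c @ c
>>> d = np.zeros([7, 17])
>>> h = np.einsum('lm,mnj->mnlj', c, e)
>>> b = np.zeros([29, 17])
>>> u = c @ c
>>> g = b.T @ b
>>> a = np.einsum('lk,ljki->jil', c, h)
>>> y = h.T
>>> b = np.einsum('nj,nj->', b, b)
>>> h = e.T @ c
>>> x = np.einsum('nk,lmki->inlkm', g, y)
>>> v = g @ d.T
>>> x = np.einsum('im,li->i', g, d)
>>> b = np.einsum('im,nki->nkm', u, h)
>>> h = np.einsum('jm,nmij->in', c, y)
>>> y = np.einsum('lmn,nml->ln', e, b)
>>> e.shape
(5, 17, 3)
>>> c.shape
(5, 5)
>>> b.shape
(3, 17, 5)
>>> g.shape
(17, 17)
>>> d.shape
(7, 17)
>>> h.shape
(17, 3)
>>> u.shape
(5, 5)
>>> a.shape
(17, 3, 5)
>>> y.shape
(5, 3)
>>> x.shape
(17,)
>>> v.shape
(17, 7)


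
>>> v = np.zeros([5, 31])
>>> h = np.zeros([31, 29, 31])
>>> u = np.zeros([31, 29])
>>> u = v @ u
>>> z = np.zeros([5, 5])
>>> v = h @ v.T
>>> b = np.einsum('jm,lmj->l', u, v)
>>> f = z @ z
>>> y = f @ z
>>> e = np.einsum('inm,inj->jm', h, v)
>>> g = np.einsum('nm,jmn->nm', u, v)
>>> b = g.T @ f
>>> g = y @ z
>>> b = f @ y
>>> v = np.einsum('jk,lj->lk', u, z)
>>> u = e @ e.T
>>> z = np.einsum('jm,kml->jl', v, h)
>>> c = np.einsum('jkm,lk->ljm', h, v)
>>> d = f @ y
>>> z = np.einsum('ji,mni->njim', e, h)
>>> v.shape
(5, 29)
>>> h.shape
(31, 29, 31)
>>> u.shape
(5, 5)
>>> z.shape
(29, 5, 31, 31)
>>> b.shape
(5, 5)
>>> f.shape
(5, 5)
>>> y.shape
(5, 5)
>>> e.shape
(5, 31)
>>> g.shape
(5, 5)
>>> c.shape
(5, 31, 31)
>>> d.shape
(5, 5)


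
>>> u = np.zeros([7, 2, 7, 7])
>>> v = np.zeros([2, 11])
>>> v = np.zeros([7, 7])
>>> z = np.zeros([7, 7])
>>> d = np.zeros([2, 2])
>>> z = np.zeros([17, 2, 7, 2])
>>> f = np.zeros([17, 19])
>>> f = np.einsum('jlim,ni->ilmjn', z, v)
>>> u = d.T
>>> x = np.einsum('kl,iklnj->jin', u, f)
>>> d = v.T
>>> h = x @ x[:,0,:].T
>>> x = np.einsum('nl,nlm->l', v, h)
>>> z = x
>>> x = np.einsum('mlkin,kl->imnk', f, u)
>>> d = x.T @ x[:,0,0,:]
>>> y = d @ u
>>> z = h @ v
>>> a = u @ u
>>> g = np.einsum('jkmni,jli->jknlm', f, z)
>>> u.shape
(2, 2)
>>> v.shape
(7, 7)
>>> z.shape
(7, 7, 7)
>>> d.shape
(2, 7, 7, 2)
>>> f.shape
(7, 2, 2, 17, 7)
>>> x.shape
(17, 7, 7, 2)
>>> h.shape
(7, 7, 7)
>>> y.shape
(2, 7, 7, 2)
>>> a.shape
(2, 2)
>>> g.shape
(7, 2, 17, 7, 2)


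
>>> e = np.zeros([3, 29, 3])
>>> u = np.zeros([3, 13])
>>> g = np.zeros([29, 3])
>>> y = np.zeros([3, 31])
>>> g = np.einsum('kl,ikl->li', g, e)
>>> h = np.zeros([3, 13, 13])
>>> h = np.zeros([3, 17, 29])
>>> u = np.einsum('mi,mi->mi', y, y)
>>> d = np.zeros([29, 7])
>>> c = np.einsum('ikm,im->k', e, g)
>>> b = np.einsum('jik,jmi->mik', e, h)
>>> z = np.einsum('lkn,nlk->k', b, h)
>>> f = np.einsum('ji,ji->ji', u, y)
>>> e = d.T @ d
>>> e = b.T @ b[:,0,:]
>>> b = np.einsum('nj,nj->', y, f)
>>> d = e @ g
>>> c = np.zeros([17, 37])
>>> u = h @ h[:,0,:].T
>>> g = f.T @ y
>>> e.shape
(3, 29, 3)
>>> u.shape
(3, 17, 3)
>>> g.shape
(31, 31)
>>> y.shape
(3, 31)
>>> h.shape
(3, 17, 29)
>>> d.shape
(3, 29, 3)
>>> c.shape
(17, 37)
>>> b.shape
()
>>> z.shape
(29,)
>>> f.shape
(3, 31)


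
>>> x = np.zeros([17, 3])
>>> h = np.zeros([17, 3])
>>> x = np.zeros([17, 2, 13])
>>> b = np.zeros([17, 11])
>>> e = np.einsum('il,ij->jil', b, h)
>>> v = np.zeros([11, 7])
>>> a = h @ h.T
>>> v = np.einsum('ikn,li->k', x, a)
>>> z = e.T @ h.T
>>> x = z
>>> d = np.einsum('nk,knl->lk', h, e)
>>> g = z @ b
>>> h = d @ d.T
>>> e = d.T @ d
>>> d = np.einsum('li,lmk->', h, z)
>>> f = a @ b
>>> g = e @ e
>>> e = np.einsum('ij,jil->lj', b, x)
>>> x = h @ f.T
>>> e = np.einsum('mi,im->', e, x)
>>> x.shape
(11, 17)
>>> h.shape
(11, 11)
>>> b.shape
(17, 11)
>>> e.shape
()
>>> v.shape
(2,)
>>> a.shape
(17, 17)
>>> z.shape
(11, 17, 17)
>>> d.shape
()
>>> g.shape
(3, 3)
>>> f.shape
(17, 11)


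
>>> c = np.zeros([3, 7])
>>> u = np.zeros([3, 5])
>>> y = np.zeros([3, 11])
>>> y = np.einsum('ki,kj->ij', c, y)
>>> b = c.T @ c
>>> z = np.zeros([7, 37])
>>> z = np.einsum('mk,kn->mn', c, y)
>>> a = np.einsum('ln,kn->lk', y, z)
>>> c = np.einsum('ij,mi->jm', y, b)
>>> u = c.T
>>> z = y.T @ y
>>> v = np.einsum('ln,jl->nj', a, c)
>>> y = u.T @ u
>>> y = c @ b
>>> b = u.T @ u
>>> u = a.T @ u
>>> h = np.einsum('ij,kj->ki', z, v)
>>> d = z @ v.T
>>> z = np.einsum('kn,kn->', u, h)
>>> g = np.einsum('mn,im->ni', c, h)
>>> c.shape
(11, 7)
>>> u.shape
(3, 11)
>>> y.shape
(11, 7)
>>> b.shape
(11, 11)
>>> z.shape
()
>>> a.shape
(7, 3)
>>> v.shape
(3, 11)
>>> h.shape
(3, 11)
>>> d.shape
(11, 3)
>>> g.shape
(7, 3)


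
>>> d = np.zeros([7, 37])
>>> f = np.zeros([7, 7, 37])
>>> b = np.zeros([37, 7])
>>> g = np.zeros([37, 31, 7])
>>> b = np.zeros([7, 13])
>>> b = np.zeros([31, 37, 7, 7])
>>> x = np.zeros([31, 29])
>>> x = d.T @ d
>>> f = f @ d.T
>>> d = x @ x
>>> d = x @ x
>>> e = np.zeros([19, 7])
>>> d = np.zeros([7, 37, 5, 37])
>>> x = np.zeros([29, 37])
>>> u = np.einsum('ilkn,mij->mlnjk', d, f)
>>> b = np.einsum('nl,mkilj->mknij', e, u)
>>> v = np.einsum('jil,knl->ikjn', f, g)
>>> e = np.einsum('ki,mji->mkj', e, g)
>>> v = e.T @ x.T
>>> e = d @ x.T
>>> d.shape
(7, 37, 5, 37)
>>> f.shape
(7, 7, 7)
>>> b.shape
(7, 37, 19, 37, 5)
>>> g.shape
(37, 31, 7)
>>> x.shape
(29, 37)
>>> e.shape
(7, 37, 5, 29)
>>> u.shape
(7, 37, 37, 7, 5)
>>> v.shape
(31, 19, 29)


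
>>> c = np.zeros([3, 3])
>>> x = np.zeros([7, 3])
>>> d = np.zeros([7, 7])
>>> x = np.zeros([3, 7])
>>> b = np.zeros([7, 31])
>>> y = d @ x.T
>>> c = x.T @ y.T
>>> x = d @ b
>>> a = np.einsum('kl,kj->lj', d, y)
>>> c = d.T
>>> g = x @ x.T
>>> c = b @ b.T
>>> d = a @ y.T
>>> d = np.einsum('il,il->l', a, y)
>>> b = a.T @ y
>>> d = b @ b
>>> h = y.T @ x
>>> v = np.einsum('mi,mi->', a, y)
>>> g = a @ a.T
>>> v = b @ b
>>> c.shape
(7, 7)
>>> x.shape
(7, 31)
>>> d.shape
(3, 3)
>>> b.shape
(3, 3)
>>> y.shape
(7, 3)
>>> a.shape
(7, 3)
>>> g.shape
(7, 7)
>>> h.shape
(3, 31)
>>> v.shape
(3, 3)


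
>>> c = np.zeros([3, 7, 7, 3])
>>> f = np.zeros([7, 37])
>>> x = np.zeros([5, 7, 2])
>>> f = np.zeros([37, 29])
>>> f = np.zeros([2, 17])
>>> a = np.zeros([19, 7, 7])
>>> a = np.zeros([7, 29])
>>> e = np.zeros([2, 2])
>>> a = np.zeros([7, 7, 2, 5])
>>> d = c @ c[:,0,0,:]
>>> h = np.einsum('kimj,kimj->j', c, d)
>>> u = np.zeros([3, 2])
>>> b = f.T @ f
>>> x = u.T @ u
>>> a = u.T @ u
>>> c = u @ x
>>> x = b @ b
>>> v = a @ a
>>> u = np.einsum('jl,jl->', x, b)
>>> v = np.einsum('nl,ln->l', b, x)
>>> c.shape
(3, 2)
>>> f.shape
(2, 17)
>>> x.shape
(17, 17)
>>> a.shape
(2, 2)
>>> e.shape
(2, 2)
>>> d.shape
(3, 7, 7, 3)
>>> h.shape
(3,)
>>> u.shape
()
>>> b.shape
(17, 17)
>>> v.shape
(17,)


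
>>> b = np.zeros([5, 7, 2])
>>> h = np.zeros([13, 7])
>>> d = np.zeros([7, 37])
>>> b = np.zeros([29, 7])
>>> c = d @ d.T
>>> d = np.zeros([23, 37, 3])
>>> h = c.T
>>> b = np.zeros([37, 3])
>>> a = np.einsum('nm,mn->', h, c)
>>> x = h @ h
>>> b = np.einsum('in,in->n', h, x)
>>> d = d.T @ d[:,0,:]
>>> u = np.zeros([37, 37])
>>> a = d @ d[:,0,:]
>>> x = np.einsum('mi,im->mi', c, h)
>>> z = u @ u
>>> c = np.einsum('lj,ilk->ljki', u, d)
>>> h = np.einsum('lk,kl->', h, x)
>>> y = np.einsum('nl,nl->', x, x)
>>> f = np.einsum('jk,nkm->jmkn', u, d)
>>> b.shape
(7,)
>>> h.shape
()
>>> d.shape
(3, 37, 3)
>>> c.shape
(37, 37, 3, 3)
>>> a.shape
(3, 37, 3)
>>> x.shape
(7, 7)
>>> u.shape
(37, 37)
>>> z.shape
(37, 37)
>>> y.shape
()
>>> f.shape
(37, 3, 37, 3)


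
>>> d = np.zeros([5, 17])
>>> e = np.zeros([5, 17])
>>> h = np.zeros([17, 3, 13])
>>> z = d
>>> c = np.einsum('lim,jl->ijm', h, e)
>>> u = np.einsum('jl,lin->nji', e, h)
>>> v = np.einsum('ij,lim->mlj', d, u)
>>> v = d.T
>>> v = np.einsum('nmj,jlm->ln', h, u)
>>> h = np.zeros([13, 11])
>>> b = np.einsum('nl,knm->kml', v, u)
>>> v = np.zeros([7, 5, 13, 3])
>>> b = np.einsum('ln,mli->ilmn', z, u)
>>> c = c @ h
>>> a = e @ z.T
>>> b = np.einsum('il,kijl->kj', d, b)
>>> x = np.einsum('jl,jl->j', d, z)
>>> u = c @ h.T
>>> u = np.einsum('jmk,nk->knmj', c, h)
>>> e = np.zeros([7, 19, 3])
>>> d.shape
(5, 17)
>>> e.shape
(7, 19, 3)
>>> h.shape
(13, 11)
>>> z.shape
(5, 17)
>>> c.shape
(3, 5, 11)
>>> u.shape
(11, 13, 5, 3)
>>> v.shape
(7, 5, 13, 3)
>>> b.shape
(3, 13)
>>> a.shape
(5, 5)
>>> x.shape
(5,)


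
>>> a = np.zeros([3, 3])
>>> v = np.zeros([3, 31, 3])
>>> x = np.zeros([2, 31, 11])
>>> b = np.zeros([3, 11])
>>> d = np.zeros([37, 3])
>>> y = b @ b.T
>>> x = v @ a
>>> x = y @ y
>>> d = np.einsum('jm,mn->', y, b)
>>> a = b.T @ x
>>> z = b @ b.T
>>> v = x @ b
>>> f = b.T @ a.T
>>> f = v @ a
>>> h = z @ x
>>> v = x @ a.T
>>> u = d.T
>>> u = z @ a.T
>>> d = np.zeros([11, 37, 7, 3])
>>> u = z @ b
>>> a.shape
(11, 3)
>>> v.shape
(3, 11)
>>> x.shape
(3, 3)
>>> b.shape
(3, 11)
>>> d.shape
(11, 37, 7, 3)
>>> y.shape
(3, 3)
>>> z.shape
(3, 3)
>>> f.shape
(3, 3)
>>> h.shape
(3, 3)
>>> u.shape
(3, 11)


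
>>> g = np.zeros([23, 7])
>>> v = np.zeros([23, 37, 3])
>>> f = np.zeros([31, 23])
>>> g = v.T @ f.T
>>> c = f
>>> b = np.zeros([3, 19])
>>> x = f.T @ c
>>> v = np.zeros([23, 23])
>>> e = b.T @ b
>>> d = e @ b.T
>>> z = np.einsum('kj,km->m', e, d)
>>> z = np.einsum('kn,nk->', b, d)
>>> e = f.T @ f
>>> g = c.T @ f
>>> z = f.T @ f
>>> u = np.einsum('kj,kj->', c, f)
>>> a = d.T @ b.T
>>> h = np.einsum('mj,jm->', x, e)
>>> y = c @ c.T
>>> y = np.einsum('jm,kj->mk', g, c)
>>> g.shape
(23, 23)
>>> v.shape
(23, 23)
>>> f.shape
(31, 23)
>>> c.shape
(31, 23)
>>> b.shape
(3, 19)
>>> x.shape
(23, 23)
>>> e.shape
(23, 23)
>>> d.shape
(19, 3)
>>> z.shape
(23, 23)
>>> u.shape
()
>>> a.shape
(3, 3)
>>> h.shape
()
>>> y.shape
(23, 31)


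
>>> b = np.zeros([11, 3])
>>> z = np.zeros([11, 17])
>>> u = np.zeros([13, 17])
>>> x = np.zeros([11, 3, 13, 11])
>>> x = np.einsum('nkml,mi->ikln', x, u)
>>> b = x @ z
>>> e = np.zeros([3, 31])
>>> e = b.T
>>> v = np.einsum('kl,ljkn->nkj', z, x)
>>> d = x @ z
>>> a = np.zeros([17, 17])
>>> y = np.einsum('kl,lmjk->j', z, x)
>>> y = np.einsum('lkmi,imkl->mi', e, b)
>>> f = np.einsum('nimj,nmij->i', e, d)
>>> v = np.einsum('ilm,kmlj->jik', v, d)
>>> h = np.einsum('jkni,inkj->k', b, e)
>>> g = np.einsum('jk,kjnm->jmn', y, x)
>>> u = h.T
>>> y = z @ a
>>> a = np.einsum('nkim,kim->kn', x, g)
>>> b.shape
(17, 3, 11, 17)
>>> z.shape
(11, 17)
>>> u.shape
(3,)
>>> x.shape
(17, 3, 11, 11)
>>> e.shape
(17, 11, 3, 17)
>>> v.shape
(17, 11, 17)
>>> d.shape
(17, 3, 11, 17)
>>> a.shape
(3, 17)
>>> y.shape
(11, 17)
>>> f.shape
(11,)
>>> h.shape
(3,)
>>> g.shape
(3, 11, 11)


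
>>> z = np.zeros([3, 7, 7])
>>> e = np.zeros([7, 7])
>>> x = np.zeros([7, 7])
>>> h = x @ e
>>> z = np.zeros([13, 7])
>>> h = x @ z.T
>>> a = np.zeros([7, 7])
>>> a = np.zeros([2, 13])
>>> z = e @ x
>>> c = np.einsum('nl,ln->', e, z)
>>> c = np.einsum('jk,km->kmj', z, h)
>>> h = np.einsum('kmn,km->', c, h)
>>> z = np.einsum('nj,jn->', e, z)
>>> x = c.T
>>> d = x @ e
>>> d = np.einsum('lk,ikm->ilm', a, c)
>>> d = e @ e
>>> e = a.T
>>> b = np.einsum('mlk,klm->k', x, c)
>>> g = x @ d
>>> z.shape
()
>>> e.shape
(13, 2)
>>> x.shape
(7, 13, 7)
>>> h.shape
()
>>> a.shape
(2, 13)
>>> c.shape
(7, 13, 7)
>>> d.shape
(7, 7)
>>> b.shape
(7,)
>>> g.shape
(7, 13, 7)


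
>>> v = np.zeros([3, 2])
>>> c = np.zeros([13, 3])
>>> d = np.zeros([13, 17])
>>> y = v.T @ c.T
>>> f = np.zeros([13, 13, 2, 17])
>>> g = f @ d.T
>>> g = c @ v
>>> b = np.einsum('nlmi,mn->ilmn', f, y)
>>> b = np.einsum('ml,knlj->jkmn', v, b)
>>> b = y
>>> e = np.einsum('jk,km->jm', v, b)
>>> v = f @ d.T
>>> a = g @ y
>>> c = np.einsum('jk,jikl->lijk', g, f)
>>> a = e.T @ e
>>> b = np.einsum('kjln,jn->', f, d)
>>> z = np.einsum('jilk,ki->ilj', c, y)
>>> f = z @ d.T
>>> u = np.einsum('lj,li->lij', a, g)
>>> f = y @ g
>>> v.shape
(13, 13, 2, 13)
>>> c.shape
(17, 13, 13, 2)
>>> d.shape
(13, 17)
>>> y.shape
(2, 13)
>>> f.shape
(2, 2)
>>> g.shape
(13, 2)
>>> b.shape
()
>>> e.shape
(3, 13)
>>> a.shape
(13, 13)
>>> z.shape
(13, 13, 17)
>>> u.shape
(13, 2, 13)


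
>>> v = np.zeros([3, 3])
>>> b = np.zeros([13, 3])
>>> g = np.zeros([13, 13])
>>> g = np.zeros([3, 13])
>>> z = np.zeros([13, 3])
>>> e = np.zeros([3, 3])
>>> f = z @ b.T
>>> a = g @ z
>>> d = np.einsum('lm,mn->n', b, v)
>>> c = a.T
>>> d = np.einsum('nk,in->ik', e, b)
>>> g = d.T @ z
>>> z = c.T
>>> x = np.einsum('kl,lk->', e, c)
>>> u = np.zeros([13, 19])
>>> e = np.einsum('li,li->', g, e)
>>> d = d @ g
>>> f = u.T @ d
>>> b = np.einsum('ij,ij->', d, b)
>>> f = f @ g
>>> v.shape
(3, 3)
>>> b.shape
()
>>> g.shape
(3, 3)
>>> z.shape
(3, 3)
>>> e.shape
()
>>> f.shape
(19, 3)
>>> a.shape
(3, 3)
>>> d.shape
(13, 3)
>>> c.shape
(3, 3)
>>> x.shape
()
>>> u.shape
(13, 19)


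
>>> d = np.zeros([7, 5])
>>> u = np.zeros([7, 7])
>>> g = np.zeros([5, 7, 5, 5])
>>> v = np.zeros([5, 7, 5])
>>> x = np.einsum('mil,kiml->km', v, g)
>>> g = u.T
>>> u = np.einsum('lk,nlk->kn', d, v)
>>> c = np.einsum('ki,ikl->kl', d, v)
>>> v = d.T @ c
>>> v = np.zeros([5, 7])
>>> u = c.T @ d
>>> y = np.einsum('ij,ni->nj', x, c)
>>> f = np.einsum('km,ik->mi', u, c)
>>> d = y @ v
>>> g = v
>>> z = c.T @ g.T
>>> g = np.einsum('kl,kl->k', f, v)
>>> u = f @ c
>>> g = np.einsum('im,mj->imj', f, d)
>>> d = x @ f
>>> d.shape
(5, 7)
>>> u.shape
(5, 5)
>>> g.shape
(5, 7, 7)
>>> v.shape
(5, 7)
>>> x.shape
(5, 5)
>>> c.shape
(7, 5)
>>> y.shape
(7, 5)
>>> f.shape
(5, 7)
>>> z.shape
(5, 5)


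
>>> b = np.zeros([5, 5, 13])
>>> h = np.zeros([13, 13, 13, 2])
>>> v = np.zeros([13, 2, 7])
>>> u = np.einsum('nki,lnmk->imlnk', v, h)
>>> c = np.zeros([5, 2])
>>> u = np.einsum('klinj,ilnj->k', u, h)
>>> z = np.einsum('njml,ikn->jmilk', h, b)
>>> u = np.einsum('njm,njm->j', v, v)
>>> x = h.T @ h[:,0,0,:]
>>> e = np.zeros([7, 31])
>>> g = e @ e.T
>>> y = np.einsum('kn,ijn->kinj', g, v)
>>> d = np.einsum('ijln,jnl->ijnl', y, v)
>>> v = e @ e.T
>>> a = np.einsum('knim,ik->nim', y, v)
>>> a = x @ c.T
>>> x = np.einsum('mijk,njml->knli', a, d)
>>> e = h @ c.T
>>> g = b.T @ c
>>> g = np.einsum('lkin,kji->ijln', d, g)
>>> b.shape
(5, 5, 13)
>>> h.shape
(13, 13, 13, 2)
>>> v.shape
(7, 7)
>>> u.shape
(2,)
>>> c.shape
(5, 2)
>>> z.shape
(13, 13, 5, 2, 5)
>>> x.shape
(5, 7, 7, 13)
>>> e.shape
(13, 13, 13, 5)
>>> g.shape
(2, 5, 7, 7)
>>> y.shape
(7, 13, 7, 2)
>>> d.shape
(7, 13, 2, 7)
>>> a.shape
(2, 13, 13, 5)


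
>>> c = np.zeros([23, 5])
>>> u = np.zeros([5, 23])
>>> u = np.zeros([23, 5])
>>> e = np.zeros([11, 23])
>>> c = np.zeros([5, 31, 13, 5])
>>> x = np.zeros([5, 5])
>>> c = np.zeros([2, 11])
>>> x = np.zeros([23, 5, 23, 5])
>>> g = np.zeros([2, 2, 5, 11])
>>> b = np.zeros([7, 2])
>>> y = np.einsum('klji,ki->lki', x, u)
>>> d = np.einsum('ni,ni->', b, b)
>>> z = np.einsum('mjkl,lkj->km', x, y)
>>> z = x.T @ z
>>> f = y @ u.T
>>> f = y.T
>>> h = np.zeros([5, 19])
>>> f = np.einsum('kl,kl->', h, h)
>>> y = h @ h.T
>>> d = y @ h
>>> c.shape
(2, 11)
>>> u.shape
(23, 5)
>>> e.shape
(11, 23)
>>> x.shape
(23, 5, 23, 5)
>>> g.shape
(2, 2, 5, 11)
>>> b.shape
(7, 2)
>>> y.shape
(5, 5)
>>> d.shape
(5, 19)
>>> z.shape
(5, 23, 5, 23)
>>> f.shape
()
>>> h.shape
(5, 19)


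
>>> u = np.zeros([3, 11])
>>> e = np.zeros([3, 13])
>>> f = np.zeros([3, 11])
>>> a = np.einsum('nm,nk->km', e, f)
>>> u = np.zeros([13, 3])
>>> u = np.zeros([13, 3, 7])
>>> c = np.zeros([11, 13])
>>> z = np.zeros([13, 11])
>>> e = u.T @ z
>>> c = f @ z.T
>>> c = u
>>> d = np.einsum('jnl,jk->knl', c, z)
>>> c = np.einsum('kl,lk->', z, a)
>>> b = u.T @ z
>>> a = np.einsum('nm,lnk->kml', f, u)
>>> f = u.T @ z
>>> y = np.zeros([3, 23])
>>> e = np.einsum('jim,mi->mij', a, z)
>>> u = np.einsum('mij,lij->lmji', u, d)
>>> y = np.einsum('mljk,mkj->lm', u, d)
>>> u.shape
(11, 13, 7, 3)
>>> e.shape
(13, 11, 7)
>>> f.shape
(7, 3, 11)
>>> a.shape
(7, 11, 13)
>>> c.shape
()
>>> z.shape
(13, 11)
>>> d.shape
(11, 3, 7)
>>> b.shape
(7, 3, 11)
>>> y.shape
(13, 11)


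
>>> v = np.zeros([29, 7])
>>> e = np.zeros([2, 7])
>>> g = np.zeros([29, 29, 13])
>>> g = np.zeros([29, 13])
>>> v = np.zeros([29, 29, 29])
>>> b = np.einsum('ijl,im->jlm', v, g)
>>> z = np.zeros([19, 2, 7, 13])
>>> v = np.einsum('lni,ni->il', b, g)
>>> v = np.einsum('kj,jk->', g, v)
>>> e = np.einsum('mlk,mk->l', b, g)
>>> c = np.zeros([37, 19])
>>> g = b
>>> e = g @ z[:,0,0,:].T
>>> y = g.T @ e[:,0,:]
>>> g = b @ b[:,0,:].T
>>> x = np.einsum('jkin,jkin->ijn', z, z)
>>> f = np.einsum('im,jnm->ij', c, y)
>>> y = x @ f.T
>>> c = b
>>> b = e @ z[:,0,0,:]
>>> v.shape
()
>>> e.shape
(29, 29, 19)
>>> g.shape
(29, 29, 29)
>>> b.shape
(29, 29, 13)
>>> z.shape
(19, 2, 7, 13)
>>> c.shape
(29, 29, 13)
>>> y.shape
(7, 19, 37)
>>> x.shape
(7, 19, 13)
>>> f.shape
(37, 13)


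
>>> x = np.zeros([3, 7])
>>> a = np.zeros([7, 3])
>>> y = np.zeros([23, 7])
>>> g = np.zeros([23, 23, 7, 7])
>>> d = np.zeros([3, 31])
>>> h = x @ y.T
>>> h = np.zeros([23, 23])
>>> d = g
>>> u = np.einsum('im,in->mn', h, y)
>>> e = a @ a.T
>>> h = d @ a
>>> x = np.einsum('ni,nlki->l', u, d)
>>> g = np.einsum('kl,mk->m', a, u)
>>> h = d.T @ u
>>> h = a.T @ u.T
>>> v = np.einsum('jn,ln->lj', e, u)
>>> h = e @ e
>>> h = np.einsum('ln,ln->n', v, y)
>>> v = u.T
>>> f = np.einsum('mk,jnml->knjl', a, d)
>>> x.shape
(23,)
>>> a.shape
(7, 3)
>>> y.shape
(23, 7)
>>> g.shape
(23,)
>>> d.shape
(23, 23, 7, 7)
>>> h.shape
(7,)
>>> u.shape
(23, 7)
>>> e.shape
(7, 7)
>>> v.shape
(7, 23)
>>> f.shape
(3, 23, 23, 7)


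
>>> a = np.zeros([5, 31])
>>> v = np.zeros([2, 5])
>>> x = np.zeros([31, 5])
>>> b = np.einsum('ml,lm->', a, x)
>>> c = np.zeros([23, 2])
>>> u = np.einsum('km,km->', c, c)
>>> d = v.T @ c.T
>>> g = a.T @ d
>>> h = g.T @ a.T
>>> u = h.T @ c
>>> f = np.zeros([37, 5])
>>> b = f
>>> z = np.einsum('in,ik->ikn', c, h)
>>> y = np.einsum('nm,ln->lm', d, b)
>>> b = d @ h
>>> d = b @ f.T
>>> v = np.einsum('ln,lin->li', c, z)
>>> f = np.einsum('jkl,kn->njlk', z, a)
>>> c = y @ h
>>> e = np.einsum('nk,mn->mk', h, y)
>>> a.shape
(5, 31)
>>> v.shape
(23, 5)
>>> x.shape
(31, 5)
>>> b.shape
(5, 5)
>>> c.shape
(37, 5)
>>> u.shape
(5, 2)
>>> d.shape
(5, 37)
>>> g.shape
(31, 23)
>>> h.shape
(23, 5)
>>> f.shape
(31, 23, 2, 5)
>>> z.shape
(23, 5, 2)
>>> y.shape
(37, 23)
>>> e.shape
(37, 5)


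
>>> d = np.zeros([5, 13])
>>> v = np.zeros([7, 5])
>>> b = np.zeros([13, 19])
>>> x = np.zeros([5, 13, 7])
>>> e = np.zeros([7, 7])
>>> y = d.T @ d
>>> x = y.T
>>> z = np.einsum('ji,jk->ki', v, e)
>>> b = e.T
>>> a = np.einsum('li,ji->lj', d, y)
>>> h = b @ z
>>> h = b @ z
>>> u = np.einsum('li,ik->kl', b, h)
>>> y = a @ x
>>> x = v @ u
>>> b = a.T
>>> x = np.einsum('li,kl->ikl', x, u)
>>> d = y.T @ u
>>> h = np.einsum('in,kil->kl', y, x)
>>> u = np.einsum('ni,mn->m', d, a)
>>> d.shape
(13, 7)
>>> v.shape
(7, 5)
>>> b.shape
(13, 5)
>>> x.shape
(7, 5, 7)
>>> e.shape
(7, 7)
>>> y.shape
(5, 13)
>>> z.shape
(7, 5)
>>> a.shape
(5, 13)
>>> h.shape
(7, 7)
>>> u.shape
(5,)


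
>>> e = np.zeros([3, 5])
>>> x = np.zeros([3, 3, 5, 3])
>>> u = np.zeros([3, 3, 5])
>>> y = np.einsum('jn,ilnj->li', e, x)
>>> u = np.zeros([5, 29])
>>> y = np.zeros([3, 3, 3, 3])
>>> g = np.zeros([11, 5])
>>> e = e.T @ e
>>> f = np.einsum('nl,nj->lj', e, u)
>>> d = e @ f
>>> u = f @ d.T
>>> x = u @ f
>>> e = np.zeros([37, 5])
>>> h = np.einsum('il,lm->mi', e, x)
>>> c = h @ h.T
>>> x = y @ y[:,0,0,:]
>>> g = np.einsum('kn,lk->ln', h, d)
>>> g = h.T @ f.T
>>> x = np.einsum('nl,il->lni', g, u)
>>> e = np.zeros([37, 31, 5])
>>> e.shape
(37, 31, 5)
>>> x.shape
(5, 37, 5)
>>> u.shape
(5, 5)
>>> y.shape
(3, 3, 3, 3)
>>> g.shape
(37, 5)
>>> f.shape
(5, 29)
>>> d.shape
(5, 29)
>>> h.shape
(29, 37)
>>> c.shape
(29, 29)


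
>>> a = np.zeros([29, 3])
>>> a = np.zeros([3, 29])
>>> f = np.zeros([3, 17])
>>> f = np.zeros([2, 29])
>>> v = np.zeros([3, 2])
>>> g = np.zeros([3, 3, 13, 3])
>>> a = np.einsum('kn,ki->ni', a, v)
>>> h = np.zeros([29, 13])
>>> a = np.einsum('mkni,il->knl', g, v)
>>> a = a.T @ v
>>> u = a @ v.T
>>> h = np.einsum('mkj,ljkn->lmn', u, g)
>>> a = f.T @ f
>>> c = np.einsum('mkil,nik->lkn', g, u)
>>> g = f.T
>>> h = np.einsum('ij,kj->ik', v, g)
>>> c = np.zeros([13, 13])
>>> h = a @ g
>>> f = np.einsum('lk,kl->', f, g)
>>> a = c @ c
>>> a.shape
(13, 13)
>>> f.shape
()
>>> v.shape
(3, 2)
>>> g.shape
(29, 2)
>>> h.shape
(29, 2)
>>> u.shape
(2, 13, 3)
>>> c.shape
(13, 13)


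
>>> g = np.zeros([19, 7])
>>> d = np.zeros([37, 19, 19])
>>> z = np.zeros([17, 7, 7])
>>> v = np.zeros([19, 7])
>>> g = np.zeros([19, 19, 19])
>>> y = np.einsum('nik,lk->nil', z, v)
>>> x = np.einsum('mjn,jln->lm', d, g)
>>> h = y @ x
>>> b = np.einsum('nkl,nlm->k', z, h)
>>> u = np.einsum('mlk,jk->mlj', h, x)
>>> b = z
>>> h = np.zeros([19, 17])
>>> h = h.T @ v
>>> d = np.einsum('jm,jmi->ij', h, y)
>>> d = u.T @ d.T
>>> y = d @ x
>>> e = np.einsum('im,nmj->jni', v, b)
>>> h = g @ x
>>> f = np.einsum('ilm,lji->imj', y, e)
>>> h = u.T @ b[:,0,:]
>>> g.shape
(19, 19, 19)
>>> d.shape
(19, 7, 19)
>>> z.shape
(17, 7, 7)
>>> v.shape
(19, 7)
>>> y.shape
(19, 7, 37)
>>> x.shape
(19, 37)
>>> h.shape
(19, 7, 7)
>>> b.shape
(17, 7, 7)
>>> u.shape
(17, 7, 19)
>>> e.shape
(7, 17, 19)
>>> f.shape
(19, 37, 17)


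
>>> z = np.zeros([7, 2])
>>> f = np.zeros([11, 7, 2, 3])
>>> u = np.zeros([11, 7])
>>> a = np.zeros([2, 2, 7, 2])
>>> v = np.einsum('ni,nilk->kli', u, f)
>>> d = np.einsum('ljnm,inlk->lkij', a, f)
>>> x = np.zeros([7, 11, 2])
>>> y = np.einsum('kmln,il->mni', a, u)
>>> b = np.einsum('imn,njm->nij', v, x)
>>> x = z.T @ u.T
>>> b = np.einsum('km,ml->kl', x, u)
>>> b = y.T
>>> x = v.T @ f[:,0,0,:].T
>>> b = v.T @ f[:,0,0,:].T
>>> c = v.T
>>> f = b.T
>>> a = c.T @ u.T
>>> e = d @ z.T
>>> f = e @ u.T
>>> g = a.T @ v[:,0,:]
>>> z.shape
(7, 2)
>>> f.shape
(2, 3, 11, 11)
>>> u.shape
(11, 7)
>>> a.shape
(3, 2, 11)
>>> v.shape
(3, 2, 7)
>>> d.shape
(2, 3, 11, 2)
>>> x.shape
(7, 2, 11)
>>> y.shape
(2, 2, 11)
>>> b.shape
(7, 2, 11)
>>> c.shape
(7, 2, 3)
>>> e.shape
(2, 3, 11, 7)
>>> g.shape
(11, 2, 7)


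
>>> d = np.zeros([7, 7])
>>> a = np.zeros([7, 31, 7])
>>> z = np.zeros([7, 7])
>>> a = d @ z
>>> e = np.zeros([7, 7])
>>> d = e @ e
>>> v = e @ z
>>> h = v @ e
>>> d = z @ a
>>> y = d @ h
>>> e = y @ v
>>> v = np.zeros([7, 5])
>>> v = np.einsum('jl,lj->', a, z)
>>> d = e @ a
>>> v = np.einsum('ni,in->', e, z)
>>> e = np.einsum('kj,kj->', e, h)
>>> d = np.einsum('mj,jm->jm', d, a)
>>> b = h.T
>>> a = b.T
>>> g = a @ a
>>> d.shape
(7, 7)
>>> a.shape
(7, 7)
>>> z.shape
(7, 7)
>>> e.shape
()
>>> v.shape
()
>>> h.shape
(7, 7)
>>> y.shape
(7, 7)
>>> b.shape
(7, 7)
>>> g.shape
(7, 7)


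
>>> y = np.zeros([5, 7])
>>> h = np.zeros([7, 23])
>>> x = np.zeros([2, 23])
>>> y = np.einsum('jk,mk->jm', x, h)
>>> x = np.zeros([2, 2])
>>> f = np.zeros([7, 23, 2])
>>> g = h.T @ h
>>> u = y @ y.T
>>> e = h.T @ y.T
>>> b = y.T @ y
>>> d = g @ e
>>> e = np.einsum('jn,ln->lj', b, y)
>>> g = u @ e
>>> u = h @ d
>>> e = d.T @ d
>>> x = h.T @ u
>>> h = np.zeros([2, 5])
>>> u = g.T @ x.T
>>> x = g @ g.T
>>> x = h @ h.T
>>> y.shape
(2, 7)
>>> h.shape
(2, 5)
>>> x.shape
(2, 2)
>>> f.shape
(7, 23, 2)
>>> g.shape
(2, 7)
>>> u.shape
(7, 23)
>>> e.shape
(2, 2)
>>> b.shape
(7, 7)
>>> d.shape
(23, 2)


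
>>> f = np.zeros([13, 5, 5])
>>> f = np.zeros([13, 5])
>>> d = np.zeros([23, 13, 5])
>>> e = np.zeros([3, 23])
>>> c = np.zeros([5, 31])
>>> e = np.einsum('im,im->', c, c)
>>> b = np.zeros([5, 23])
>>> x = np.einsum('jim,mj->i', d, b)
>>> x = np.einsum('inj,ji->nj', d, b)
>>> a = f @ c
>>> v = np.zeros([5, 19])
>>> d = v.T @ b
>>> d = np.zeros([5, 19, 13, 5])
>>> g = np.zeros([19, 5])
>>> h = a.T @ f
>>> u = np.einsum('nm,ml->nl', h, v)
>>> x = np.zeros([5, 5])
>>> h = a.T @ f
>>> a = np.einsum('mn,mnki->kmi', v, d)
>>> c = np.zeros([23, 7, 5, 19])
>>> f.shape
(13, 5)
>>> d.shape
(5, 19, 13, 5)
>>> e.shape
()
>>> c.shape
(23, 7, 5, 19)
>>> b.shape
(5, 23)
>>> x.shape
(5, 5)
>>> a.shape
(13, 5, 5)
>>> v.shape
(5, 19)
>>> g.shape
(19, 5)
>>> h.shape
(31, 5)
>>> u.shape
(31, 19)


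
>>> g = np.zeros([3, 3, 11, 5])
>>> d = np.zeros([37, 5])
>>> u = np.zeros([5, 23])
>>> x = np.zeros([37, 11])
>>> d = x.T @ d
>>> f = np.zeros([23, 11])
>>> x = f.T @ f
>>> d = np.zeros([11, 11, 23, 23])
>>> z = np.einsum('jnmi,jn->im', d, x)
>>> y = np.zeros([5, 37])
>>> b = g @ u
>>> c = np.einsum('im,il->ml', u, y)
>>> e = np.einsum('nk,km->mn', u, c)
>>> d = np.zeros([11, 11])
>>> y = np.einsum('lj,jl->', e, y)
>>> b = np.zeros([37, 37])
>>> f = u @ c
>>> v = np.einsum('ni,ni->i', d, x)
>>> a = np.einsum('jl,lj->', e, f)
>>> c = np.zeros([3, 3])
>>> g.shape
(3, 3, 11, 5)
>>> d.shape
(11, 11)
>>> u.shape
(5, 23)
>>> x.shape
(11, 11)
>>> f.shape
(5, 37)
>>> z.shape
(23, 23)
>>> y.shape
()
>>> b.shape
(37, 37)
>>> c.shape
(3, 3)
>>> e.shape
(37, 5)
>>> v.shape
(11,)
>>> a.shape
()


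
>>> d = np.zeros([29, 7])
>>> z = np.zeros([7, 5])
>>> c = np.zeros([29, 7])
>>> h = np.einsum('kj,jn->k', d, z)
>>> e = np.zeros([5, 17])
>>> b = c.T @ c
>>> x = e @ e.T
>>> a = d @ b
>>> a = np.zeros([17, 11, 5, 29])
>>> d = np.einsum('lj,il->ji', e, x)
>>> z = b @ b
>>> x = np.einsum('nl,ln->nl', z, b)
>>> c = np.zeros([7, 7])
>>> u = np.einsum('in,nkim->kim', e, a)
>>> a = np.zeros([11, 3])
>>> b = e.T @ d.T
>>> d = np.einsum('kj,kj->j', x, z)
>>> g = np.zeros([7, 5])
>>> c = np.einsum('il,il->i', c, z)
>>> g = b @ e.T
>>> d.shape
(7,)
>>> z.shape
(7, 7)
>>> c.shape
(7,)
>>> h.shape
(29,)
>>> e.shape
(5, 17)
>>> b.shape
(17, 17)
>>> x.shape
(7, 7)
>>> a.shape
(11, 3)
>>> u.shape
(11, 5, 29)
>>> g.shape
(17, 5)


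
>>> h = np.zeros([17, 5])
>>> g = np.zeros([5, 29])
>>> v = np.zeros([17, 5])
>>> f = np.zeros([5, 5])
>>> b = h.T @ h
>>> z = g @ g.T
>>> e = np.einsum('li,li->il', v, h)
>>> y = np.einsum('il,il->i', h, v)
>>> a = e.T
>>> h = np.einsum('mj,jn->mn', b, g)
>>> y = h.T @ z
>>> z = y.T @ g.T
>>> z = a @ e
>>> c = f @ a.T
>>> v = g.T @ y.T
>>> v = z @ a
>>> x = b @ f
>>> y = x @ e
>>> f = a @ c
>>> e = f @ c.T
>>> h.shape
(5, 29)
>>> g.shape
(5, 29)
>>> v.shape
(17, 5)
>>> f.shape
(17, 17)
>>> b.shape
(5, 5)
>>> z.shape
(17, 17)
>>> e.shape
(17, 5)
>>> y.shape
(5, 17)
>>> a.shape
(17, 5)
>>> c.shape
(5, 17)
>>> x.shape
(5, 5)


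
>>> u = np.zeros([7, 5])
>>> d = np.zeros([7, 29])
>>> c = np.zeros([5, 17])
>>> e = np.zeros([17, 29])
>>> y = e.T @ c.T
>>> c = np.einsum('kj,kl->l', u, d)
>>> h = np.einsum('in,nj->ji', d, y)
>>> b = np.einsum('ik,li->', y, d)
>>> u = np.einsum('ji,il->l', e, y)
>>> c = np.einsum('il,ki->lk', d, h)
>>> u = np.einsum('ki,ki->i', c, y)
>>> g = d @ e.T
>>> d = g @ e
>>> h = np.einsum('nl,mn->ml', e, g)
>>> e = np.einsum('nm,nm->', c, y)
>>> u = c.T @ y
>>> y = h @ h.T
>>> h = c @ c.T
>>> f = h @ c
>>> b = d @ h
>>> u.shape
(5, 5)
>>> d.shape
(7, 29)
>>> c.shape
(29, 5)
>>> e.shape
()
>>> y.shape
(7, 7)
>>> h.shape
(29, 29)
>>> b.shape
(7, 29)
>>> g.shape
(7, 17)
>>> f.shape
(29, 5)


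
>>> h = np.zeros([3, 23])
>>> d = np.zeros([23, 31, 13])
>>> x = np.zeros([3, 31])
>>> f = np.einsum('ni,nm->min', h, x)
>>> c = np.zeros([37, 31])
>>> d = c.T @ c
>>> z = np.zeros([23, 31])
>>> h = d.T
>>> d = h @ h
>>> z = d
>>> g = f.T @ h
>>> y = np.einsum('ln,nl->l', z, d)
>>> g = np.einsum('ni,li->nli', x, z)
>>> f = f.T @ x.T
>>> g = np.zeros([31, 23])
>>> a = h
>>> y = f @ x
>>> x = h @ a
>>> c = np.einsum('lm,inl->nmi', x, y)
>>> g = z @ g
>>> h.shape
(31, 31)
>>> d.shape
(31, 31)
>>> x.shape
(31, 31)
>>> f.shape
(3, 23, 3)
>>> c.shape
(23, 31, 3)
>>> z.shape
(31, 31)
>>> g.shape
(31, 23)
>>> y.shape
(3, 23, 31)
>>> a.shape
(31, 31)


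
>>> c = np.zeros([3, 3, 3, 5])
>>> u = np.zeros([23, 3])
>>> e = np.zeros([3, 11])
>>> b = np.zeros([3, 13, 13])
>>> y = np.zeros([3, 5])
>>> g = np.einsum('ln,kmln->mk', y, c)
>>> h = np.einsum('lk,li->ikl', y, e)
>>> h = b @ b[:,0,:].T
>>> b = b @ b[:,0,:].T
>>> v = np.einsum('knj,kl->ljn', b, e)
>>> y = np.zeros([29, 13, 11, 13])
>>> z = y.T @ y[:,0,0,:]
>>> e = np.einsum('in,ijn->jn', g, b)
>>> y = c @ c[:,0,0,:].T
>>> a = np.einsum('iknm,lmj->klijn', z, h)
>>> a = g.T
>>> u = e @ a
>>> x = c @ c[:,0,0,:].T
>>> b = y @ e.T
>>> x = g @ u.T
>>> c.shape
(3, 3, 3, 5)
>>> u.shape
(13, 3)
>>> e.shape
(13, 3)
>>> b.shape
(3, 3, 3, 13)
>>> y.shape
(3, 3, 3, 3)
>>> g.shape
(3, 3)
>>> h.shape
(3, 13, 3)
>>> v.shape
(11, 3, 13)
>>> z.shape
(13, 11, 13, 13)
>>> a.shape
(3, 3)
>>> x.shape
(3, 13)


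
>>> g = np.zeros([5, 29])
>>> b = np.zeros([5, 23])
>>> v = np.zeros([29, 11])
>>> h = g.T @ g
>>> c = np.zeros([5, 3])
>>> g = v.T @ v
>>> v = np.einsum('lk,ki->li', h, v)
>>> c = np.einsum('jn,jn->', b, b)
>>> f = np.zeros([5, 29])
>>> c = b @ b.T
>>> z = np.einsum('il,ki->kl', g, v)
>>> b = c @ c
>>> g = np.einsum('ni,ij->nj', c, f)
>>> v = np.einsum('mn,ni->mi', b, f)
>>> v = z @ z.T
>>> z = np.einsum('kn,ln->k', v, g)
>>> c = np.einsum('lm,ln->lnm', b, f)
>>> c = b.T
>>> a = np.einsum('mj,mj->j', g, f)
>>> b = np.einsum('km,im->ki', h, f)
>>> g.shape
(5, 29)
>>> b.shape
(29, 5)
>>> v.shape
(29, 29)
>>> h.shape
(29, 29)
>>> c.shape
(5, 5)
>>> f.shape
(5, 29)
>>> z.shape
(29,)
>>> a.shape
(29,)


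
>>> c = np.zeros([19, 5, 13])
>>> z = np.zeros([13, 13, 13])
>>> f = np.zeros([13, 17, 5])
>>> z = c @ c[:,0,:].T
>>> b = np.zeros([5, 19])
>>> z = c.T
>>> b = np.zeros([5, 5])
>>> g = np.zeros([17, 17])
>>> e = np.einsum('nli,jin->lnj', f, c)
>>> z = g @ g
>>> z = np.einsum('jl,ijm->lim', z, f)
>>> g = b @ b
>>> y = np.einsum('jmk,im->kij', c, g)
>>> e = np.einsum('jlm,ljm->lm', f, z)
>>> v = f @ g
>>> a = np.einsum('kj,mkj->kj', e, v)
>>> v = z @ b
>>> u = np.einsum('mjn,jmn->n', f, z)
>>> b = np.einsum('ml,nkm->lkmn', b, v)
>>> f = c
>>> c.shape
(19, 5, 13)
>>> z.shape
(17, 13, 5)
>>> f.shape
(19, 5, 13)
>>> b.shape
(5, 13, 5, 17)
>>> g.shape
(5, 5)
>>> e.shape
(17, 5)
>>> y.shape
(13, 5, 19)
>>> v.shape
(17, 13, 5)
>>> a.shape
(17, 5)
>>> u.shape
(5,)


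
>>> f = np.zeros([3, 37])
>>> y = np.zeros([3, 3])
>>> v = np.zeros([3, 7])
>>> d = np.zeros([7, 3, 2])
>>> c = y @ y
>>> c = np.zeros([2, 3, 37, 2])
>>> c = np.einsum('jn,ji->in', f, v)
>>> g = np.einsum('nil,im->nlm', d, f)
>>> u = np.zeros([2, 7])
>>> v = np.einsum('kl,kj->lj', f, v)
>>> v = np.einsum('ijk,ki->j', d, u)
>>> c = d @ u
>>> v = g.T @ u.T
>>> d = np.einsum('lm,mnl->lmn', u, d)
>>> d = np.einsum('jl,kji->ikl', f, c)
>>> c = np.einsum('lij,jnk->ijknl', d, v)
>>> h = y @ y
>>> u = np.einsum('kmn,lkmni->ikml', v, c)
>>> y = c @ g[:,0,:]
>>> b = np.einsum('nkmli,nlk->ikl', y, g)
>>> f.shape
(3, 37)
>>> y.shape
(7, 37, 2, 2, 37)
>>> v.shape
(37, 2, 2)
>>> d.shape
(7, 7, 37)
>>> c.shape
(7, 37, 2, 2, 7)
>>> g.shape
(7, 2, 37)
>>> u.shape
(7, 37, 2, 7)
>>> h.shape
(3, 3)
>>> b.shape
(37, 37, 2)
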